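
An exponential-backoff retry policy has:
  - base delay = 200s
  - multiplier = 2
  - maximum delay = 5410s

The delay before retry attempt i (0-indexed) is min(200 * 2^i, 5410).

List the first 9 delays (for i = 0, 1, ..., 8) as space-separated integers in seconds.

Answer: 200 400 800 1600 3200 5410 5410 5410 5410

Derivation:
Computing each delay:
  i=0: min(200*2^0, 5410) = 200
  i=1: min(200*2^1, 5410) = 400
  i=2: min(200*2^2, 5410) = 800
  i=3: min(200*2^3, 5410) = 1600
  i=4: min(200*2^4, 5410) = 3200
  i=5: min(200*2^5, 5410) = 5410
  i=6: min(200*2^6, 5410) = 5410
  i=7: min(200*2^7, 5410) = 5410
  i=8: min(200*2^8, 5410) = 5410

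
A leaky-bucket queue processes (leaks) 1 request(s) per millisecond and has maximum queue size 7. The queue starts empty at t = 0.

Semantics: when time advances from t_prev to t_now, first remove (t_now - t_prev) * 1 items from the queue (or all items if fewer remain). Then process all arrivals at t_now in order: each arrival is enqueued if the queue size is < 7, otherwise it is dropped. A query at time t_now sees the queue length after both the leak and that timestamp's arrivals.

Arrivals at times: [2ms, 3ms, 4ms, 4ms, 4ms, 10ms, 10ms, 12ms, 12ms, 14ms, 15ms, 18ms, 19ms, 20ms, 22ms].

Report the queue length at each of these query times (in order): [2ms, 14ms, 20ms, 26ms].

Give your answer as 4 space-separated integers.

Queue lengths at query times:
  query t=2ms: backlog = 1
  query t=14ms: backlog = 1
  query t=20ms: backlog = 1
  query t=26ms: backlog = 0

Answer: 1 1 1 0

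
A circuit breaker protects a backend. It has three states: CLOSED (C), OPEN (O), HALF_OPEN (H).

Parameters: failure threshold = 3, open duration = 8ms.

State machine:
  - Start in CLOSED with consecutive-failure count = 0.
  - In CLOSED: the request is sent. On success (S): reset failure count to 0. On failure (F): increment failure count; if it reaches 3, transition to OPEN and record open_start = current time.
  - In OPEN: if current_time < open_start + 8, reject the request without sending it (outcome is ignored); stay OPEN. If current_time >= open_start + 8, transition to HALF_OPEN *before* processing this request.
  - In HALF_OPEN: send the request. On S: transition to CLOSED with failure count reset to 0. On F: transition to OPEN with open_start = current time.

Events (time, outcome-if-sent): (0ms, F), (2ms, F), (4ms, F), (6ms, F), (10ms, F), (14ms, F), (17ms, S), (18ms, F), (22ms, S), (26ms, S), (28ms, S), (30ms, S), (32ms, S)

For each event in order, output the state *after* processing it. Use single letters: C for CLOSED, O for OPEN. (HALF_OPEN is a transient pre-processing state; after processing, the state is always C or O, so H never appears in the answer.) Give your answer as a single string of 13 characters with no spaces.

Answer: CCOOOOOOCCCCC

Derivation:
State after each event:
  event#1 t=0ms outcome=F: state=CLOSED
  event#2 t=2ms outcome=F: state=CLOSED
  event#3 t=4ms outcome=F: state=OPEN
  event#4 t=6ms outcome=F: state=OPEN
  event#5 t=10ms outcome=F: state=OPEN
  event#6 t=14ms outcome=F: state=OPEN
  event#7 t=17ms outcome=S: state=OPEN
  event#8 t=18ms outcome=F: state=OPEN
  event#9 t=22ms outcome=S: state=CLOSED
  event#10 t=26ms outcome=S: state=CLOSED
  event#11 t=28ms outcome=S: state=CLOSED
  event#12 t=30ms outcome=S: state=CLOSED
  event#13 t=32ms outcome=S: state=CLOSED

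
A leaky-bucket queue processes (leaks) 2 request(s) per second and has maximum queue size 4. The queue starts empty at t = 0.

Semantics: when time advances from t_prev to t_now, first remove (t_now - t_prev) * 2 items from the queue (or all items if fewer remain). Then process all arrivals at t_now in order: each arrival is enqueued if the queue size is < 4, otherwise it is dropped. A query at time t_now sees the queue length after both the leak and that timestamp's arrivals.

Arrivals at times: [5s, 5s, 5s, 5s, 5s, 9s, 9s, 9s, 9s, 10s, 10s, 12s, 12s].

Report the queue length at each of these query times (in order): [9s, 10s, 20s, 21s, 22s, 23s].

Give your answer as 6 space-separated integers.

Queue lengths at query times:
  query t=9s: backlog = 4
  query t=10s: backlog = 4
  query t=20s: backlog = 0
  query t=21s: backlog = 0
  query t=22s: backlog = 0
  query t=23s: backlog = 0

Answer: 4 4 0 0 0 0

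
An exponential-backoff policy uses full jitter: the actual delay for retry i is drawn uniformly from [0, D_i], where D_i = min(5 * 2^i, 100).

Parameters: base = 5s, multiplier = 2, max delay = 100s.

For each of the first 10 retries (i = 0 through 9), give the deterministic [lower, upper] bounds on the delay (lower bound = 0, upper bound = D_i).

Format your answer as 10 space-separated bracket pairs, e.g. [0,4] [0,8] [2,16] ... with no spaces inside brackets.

Computing bounds per retry:
  i=0: D_i=min(5*2^0,100)=5, bounds=[0,5]
  i=1: D_i=min(5*2^1,100)=10, bounds=[0,10]
  i=2: D_i=min(5*2^2,100)=20, bounds=[0,20]
  i=3: D_i=min(5*2^3,100)=40, bounds=[0,40]
  i=4: D_i=min(5*2^4,100)=80, bounds=[0,80]
  i=5: D_i=min(5*2^5,100)=100, bounds=[0,100]
  i=6: D_i=min(5*2^6,100)=100, bounds=[0,100]
  i=7: D_i=min(5*2^7,100)=100, bounds=[0,100]
  i=8: D_i=min(5*2^8,100)=100, bounds=[0,100]
  i=9: D_i=min(5*2^9,100)=100, bounds=[0,100]

Answer: [0,5] [0,10] [0,20] [0,40] [0,80] [0,100] [0,100] [0,100] [0,100] [0,100]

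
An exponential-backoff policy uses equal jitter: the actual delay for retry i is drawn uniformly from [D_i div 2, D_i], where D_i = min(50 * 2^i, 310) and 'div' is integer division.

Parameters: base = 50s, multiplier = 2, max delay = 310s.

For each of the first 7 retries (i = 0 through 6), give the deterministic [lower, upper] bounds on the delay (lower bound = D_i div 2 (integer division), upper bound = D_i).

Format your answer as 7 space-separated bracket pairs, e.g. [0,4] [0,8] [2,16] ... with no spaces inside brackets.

Computing bounds per retry:
  i=0: D_i=min(50*2^0,310)=50, bounds=[25,50]
  i=1: D_i=min(50*2^1,310)=100, bounds=[50,100]
  i=2: D_i=min(50*2^2,310)=200, bounds=[100,200]
  i=3: D_i=min(50*2^3,310)=310, bounds=[155,310]
  i=4: D_i=min(50*2^4,310)=310, bounds=[155,310]
  i=5: D_i=min(50*2^5,310)=310, bounds=[155,310]
  i=6: D_i=min(50*2^6,310)=310, bounds=[155,310]

Answer: [25,50] [50,100] [100,200] [155,310] [155,310] [155,310] [155,310]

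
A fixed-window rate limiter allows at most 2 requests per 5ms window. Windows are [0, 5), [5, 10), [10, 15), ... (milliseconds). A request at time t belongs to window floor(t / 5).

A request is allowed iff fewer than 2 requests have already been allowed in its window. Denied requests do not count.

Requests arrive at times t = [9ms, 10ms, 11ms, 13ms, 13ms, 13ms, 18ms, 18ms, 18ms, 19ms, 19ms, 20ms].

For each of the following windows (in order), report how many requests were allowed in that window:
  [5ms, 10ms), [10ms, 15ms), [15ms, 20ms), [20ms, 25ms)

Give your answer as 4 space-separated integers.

Answer: 1 2 2 1

Derivation:
Processing requests:
  req#1 t=9ms (window 1): ALLOW
  req#2 t=10ms (window 2): ALLOW
  req#3 t=11ms (window 2): ALLOW
  req#4 t=13ms (window 2): DENY
  req#5 t=13ms (window 2): DENY
  req#6 t=13ms (window 2): DENY
  req#7 t=18ms (window 3): ALLOW
  req#8 t=18ms (window 3): ALLOW
  req#9 t=18ms (window 3): DENY
  req#10 t=19ms (window 3): DENY
  req#11 t=19ms (window 3): DENY
  req#12 t=20ms (window 4): ALLOW

Allowed counts by window: 1 2 2 1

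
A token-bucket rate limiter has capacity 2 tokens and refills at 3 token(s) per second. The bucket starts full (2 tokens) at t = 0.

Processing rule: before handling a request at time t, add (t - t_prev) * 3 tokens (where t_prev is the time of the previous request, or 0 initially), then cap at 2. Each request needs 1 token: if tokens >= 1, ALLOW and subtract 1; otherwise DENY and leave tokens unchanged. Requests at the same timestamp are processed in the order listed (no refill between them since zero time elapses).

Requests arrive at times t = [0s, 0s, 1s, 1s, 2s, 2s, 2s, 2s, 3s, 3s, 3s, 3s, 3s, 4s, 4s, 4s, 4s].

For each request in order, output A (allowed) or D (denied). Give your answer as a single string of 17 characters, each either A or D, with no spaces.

Answer: AAAAAADDAADDDAADD

Derivation:
Simulating step by step:
  req#1 t=0s: ALLOW
  req#2 t=0s: ALLOW
  req#3 t=1s: ALLOW
  req#4 t=1s: ALLOW
  req#5 t=2s: ALLOW
  req#6 t=2s: ALLOW
  req#7 t=2s: DENY
  req#8 t=2s: DENY
  req#9 t=3s: ALLOW
  req#10 t=3s: ALLOW
  req#11 t=3s: DENY
  req#12 t=3s: DENY
  req#13 t=3s: DENY
  req#14 t=4s: ALLOW
  req#15 t=4s: ALLOW
  req#16 t=4s: DENY
  req#17 t=4s: DENY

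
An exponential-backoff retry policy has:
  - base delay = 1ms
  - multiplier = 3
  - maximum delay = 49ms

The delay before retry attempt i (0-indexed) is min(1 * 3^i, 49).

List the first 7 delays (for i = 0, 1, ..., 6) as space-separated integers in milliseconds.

Answer: 1 3 9 27 49 49 49

Derivation:
Computing each delay:
  i=0: min(1*3^0, 49) = 1
  i=1: min(1*3^1, 49) = 3
  i=2: min(1*3^2, 49) = 9
  i=3: min(1*3^3, 49) = 27
  i=4: min(1*3^4, 49) = 49
  i=5: min(1*3^5, 49) = 49
  i=6: min(1*3^6, 49) = 49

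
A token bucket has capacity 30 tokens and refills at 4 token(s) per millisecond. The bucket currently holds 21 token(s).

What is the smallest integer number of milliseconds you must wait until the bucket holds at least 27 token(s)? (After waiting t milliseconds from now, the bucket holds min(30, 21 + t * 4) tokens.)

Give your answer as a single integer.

Need 21 + t * 4 >= 27, so t >= 6/4.
Smallest integer t = ceil(6/4) = 2.

Answer: 2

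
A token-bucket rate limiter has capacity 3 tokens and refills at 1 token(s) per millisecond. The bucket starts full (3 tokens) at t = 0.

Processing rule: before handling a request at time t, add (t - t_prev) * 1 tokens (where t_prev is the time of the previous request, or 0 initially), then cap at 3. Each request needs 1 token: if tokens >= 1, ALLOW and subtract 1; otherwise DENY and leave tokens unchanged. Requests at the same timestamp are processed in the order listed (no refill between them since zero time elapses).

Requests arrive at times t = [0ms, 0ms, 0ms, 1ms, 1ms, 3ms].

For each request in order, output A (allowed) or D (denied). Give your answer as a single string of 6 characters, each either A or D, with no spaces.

Answer: AAAADA

Derivation:
Simulating step by step:
  req#1 t=0ms: ALLOW
  req#2 t=0ms: ALLOW
  req#3 t=0ms: ALLOW
  req#4 t=1ms: ALLOW
  req#5 t=1ms: DENY
  req#6 t=3ms: ALLOW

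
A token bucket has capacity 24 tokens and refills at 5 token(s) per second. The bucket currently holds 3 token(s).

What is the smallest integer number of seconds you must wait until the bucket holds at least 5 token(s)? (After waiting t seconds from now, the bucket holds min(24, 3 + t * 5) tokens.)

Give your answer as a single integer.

Need 3 + t * 5 >= 5, so t >= 2/5.
Smallest integer t = ceil(2/5) = 1.

Answer: 1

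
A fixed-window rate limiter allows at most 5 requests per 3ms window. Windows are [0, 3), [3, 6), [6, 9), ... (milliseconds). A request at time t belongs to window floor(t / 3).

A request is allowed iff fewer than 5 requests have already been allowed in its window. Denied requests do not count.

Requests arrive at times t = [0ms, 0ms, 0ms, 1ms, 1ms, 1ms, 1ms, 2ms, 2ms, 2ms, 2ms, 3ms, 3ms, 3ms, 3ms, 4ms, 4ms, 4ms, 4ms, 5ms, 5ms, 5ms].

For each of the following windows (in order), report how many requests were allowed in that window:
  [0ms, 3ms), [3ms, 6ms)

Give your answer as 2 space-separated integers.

Answer: 5 5

Derivation:
Processing requests:
  req#1 t=0ms (window 0): ALLOW
  req#2 t=0ms (window 0): ALLOW
  req#3 t=0ms (window 0): ALLOW
  req#4 t=1ms (window 0): ALLOW
  req#5 t=1ms (window 0): ALLOW
  req#6 t=1ms (window 0): DENY
  req#7 t=1ms (window 0): DENY
  req#8 t=2ms (window 0): DENY
  req#9 t=2ms (window 0): DENY
  req#10 t=2ms (window 0): DENY
  req#11 t=2ms (window 0): DENY
  req#12 t=3ms (window 1): ALLOW
  req#13 t=3ms (window 1): ALLOW
  req#14 t=3ms (window 1): ALLOW
  req#15 t=3ms (window 1): ALLOW
  req#16 t=4ms (window 1): ALLOW
  req#17 t=4ms (window 1): DENY
  req#18 t=4ms (window 1): DENY
  req#19 t=4ms (window 1): DENY
  req#20 t=5ms (window 1): DENY
  req#21 t=5ms (window 1): DENY
  req#22 t=5ms (window 1): DENY

Allowed counts by window: 5 5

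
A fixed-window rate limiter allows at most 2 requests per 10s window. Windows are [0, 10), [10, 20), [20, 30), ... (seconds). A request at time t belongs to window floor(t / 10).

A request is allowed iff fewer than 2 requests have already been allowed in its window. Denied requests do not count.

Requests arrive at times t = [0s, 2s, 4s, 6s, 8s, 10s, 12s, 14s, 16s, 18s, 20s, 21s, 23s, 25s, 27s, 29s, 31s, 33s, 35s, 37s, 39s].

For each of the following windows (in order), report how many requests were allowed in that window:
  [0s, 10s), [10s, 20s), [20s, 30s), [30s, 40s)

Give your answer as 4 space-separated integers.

Answer: 2 2 2 2

Derivation:
Processing requests:
  req#1 t=0s (window 0): ALLOW
  req#2 t=2s (window 0): ALLOW
  req#3 t=4s (window 0): DENY
  req#4 t=6s (window 0): DENY
  req#5 t=8s (window 0): DENY
  req#6 t=10s (window 1): ALLOW
  req#7 t=12s (window 1): ALLOW
  req#8 t=14s (window 1): DENY
  req#9 t=16s (window 1): DENY
  req#10 t=18s (window 1): DENY
  req#11 t=20s (window 2): ALLOW
  req#12 t=21s (window 2): ALLOW
  req#13 t=23s (window 2): DENY
  req#14 t=25s (window 2): DENY
  req#15 t=27s (window 2): DENY
  req#16 t=29s (window 2): DENY
  req#17 t=31s (window 3): ALLOW
  req#18 t=33s (window 3): ALLOW
  req#19 t=35s (window 3): DENY
  req#20 t=37s (window 3): DENY
  req#21 t=39s (window 3): DENY

Allowed counts by window: 2 2 2 2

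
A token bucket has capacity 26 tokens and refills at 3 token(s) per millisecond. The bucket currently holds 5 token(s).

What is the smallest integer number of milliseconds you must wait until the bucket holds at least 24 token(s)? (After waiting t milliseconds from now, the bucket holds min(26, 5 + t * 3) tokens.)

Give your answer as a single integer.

Need 5 + t * 3 >= 24, so t >= 19/3.
Smallest integer t = ceil(19/3) = 7.

Answer: 7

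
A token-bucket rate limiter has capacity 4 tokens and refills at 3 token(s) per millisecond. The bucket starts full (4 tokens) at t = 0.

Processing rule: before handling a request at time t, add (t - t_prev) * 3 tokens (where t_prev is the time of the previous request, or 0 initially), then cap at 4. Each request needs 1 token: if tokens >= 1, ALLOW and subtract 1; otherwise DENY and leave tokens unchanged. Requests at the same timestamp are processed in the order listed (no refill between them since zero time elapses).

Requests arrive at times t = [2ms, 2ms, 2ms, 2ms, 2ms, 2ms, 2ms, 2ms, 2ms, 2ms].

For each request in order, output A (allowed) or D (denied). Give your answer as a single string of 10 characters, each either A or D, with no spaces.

Answer: AAAADDDDDD

Derivation:
Simulating step by step:
  req#1 t=2ms: ALLOW
  req#2 t=2ms: ALLOW
  req#3 t=2ms: ALLOW
  req#4 t=2ms: ALLOW
  req#5 t=2ms: DENY
  req#6 t=2ms: DENY
  req#7 t=2ms: DENY
  req#8 t=2ms: DENY
  req#9 t=2ms: DENY
  req#10 t=2ms: DENY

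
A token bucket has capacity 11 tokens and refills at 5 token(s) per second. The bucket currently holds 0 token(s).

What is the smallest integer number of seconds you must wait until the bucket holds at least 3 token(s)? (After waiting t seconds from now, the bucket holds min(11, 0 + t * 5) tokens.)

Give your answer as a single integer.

Answer: 1

Derivation:
Need 0 + t * 5 >= 3, so t >= 3/5.
Smallest integer t = ceil(3/5) = 1.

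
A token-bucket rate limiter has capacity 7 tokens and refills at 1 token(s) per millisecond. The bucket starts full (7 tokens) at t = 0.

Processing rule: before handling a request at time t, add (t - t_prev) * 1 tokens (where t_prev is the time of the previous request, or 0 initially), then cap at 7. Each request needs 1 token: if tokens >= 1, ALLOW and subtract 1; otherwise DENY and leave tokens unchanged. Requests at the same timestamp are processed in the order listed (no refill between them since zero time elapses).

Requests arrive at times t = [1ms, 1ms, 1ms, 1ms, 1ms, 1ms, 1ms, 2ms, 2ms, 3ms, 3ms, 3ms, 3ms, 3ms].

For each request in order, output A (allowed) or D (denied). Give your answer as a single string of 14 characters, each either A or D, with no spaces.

Simulating step by step:
  req#1 t=1ms: ALLOW
  req#2 t=1ms: ALLOW
  req#3 t=1ms: ALLOW
  req#4 t=1ms: ALLOW
  req#5 t=1ms: ALLOW
  req#6 t=1ms: ALLOW
  req#7 t=1ms: ALLOW
  req#8 t=2ms: ALLOW
  req#9 t=2ms: DENY
  req#10 t=3ms: ALLOW
  req#11 t=3ms: DENY
  req#12 t=3ms: DENY
  req#13 t=3ms: DENY
  req#14 t=3ms: DENY

Answer: AAAAAAAADADDDD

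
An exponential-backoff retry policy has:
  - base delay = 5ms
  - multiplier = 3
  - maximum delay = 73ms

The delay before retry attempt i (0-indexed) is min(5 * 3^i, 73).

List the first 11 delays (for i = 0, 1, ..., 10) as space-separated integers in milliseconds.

Answer: 5 15 45 73 73 73 73 73 73 73 73

Derivation:
Computing each delay:
  i=0: min(5*3^0, 73) = 5
  i=1: min(5*3^1, 73) = 15
  i=2: min(5*3^2, 73) = 45
  i=3: min(5*3^3, 73) = 73
  i=4: min(5*3^4, 73) = 73
  i=5: min(5*3^5, 73) = 73
  i=6: min(5*3^6, 73) = 73
  i=7: min(5*3^7, 73) = 73
  i=8: min(5*3^8, 73) = 73
  i=9: min(5*3^9, 73) = 73
  i=10: min(5*3^10, 73) = 73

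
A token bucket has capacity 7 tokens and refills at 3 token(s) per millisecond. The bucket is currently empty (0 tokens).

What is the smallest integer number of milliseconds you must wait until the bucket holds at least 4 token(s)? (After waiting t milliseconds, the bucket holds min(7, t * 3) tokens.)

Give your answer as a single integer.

Need t * 3 >= 4, so t >= 4/3.
Smallest integer t = ceil(4/3) = 2.

Answer: 2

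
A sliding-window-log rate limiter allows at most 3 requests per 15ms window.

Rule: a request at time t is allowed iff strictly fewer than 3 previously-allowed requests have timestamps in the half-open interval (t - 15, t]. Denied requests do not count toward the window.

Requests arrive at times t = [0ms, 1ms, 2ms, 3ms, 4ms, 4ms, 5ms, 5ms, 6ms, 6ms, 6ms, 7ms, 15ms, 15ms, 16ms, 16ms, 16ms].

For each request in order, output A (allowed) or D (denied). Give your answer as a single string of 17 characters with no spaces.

Answer: AAADDDDDDDDDADADD

Derivation:
Tracking allowed requests in the window:
  req#1 t=0ms: ALLOW
  req#2 t=1ms: ALLOW
  req#3 t=2ms: ALLOW
  req#4 t=3ms: DENY
  req#5 t=4ms: DENY
  req#6 t=4ms: DENY
  req#7 t=5ms: DENY
  req#8 t=5ms: DENY
  req#9 t=6ms: DENY
  req#10 t=6ms: DENY
  req#11 t=6ms: DENY
  req#12 t=7ms: DENY
  req#13 t=15ms: ALLOW
  req#14 t=15ms: DENY
  req#15 t=16ms: ALLOW
  req#16 t=16ms: DENY
  req#17 t=16ms: DENY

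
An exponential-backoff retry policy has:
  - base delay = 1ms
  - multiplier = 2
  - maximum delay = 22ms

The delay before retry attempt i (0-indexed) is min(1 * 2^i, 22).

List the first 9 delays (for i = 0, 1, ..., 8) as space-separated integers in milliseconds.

Answer: 1 2 4 8 16 22 22 22 22

Derivation:
Computing each delay:
  i=0: min(1*2^0, 22) = 1
  i=1: min(1*2^1, 22) = 2
  i=2: min(1*2^2, 22) = 4
  i=3: min(1*2^3, 22) = 8
  i=4: min(1*2^4, 22) = 16
  i=5: min(1*2^5, 22) = 22
  i=6: min(1*2^6, 22) = 22
  i=7: min(1*2^7, 22) = 22
  i=8: min(1*2^8, 22) = 22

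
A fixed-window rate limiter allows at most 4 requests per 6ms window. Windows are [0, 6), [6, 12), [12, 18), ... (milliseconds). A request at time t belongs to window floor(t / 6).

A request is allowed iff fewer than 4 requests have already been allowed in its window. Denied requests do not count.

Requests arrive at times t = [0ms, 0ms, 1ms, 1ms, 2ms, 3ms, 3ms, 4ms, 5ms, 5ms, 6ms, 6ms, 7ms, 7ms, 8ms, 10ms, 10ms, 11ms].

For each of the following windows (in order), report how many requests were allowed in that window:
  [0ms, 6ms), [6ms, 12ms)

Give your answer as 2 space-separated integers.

Processing requests:
  req#1 t=0ms (window 0): ALLOW
  req#2 t=0ms (window 0): ALLOW
  req#3 t=1ms (window 0): ALLOW
  req#4 t=1ms (window 0): ALLOW
  req#5 t=2ms (window 0): DENY
  req#6 t=3ms (window 0): DENY
  req#7 t=3ms (window 0): DENY
  req#8 t=4ms (window 0): DENY
  req#9 t=5ms (window 0): DENY
  req#10 t=5ms (window 0): DENY
  req#11 t=6ms (window 1): ALLOW
  req#12 t=6ms (window 1): ALLOW
  req#13 t=7ms (window 1): ALLOW
  req#14 t=7ms (window 1): ALLOW
  req#15 t=8ms (window 1): DENY
  req#16 t=10ms (window 1): DENY
  req#17 t=10ms (window 1): DENY
  req#18 t=11ms (window 1): DENY

Allowed counts by window: 4 4

Answer: 4 4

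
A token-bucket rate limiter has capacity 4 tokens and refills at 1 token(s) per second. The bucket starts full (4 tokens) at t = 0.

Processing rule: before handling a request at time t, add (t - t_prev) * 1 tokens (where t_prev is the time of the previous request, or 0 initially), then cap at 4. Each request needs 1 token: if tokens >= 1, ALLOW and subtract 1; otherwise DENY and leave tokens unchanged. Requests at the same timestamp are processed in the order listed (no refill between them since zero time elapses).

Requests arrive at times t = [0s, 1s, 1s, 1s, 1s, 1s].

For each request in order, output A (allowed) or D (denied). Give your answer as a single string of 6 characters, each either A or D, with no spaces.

Answer: AAAAAD

Derivation:
Simulating step by step:
  req#1 t=0s: ALLOW
  req#2 t=1s: ALLOW
  req#3 t=1s: ALLOW
  req#4 t=1s: ALLOW
  req#5 t=1s: ALLOW
  req#6 t=1s: DENY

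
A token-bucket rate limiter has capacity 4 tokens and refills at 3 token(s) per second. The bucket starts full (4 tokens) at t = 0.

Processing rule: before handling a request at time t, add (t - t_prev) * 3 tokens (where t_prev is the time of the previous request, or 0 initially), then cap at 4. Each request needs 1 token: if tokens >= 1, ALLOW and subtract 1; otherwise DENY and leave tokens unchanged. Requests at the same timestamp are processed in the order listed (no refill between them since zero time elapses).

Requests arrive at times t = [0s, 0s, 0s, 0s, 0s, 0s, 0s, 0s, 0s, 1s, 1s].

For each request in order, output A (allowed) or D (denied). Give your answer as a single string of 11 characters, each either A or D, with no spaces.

Simulating step by step:
  req#1 t=0s: ALLOW
  req#2 t=0s: ALLOW
  req#3 t=0s: ALLOW
  req#4 t=0s: ALLOW
  req#5 t=0s: DENY
  req#6 t=0s: DENY
  req#7 t=0s: DENY
  req#8 t=0s: DENY
  req#9 t=0s: DENY
  req#10 t=1s: ALLOW
  req#11 t=1s: ALLOW

Answer: AAAADDDDDAA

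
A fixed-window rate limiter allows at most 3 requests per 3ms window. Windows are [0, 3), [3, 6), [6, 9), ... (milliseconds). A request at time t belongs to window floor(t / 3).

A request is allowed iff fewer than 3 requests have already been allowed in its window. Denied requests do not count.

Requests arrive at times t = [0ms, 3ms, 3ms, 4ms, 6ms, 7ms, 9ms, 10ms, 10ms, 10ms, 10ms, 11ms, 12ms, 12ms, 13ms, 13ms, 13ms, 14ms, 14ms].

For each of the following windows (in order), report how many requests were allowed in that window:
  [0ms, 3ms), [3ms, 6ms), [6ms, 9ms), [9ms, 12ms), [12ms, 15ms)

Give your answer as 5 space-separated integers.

Processing requests:
  req#1 t=0ms (window 0): ALLOW
  req#2 t=3ms (window 1): ALLOW
  req#3 t=3ms (window 1): ALLOW
  req#4 t=4ms (window 1): ALLOW
  req#5 t=6ms (window 2): ALLOW
  req#6 t=7ms (window 2): ALLOW
  req#7 t=9ms (window 3): ALLOW
  req#8 t=10ms (window 3): ALLOW
  req#9 t=10ms (window 3): ALLOW
  req#10 t=10ms (window 3): DENY
  req#11 t=10ms (window 3): DENY
  req#12 t=11ms (window 3): DENY
  req#13 t=12ms (window 4): ALLOW
  req#14 t=12ms (window 4): ALLOW
  req#15 t=13ms (window 4): ALLOW
  req#16 t=13ms (window 4): DENY
  req#17 t=13ms (window 4): DENY
  req#18 t=14ms (window 4): DENY
  req#19 t=14ms (window 4): DENY

Allowed counts by window: 1 3 2 3 3

Answer: 1 3 2 3 3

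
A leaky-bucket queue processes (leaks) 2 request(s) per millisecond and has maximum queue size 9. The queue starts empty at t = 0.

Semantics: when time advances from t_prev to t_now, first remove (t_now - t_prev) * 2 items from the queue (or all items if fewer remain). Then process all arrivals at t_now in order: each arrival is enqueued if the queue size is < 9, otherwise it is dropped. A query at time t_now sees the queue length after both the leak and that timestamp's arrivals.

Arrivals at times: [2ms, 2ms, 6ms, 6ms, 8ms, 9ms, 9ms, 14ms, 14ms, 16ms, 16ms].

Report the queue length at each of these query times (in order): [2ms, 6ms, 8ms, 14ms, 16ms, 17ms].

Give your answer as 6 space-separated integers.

Queue lengths at query times:
  query t=2ms: backlog = 2
  query t=6ms: backlog = 2
  query t=8ms: backlog = 1
  query t=14ms: backlog = 2
  query t=16ms: backlog = 2
  query t=17ms: backlog = 0

Answer: 2 2 1 2 2 0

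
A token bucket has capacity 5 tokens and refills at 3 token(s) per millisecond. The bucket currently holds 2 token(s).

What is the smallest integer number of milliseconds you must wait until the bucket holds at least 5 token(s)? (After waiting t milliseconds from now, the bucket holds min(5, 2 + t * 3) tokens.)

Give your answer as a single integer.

Need 2 + t * 3 >= 5, so t >= 3/3.
Smallest integer t = ceil(3/3) = 1.

Answer: 1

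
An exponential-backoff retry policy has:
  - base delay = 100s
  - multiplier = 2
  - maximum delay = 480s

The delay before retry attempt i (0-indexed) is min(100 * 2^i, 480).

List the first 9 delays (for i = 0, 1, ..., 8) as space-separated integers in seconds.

Computing each delay:
  i=0: min(100*2^0, 480) = 100
  i=1: min(100*2^1, 480) = 200
  i=2: min(100*2^2, 480) = 400
  i=3: min(100*2^3, 480) = 480
  i=4: min(100*2^4, 480) = 480
  i=5: min(100*2^5, 480) = 480
  i=6: min(100*2^6, 480) = 480
  i=7: min(100*2^7, 480) = 480
  i=8: min(100*2^8, 480) = 480

Answer: 100 200 400 480 480 480 480 480 480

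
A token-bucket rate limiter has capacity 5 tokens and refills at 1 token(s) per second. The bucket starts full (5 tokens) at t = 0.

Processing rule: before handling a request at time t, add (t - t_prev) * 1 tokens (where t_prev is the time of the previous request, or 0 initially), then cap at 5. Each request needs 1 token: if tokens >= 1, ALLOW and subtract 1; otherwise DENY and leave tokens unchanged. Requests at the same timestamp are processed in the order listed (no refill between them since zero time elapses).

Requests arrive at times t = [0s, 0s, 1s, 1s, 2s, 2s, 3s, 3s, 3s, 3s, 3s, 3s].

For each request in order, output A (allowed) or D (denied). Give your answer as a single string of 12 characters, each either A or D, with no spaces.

Simulating step by step:
  req#1 t=0s: ALLOW
  req#2 t=0s: ALLOW
  req#3 t=1s: ALLOW
  req#4 t=1s: ALLOW
  req#5 t=2s: ALLOW
  req#6 t=2s: ALLOW
  req#7 t=3s: ALLOW
  req#8 t=3s: ALLOW
  req#9 t=3s: DENY
  req#10 t=3s: DENY
  req#11 t=3s: DENY
  req#12 t=3s: DENY

Answer: AAAAAAAADDDD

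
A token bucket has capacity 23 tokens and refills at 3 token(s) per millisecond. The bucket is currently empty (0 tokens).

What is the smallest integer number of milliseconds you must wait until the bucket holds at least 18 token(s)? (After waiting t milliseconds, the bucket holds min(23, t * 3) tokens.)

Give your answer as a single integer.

Need t * 3 >= 18, so t >= 18/3.
Smallest integer t = ceil(18/3) = 6.

Answer: 6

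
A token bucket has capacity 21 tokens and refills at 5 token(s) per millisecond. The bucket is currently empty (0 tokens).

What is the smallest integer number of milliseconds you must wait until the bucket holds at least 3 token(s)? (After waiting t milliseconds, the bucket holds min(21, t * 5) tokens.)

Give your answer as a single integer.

Need t * 5 >= 3, so t >= 3/5.
Smallest integer t = ceil(3/5) = 1.

Answer: 1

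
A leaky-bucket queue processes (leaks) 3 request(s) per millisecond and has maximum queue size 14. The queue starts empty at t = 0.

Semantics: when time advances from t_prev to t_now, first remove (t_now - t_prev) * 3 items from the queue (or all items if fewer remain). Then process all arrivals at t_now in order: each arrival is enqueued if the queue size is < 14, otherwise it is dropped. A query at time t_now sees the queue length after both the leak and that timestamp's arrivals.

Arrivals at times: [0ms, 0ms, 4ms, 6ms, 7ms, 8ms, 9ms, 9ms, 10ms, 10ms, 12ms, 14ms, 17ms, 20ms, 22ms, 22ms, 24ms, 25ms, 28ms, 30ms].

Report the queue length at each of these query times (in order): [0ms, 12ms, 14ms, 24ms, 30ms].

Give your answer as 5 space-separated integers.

Queue lengths at query times:
  query t=0ms: backlog = 2
  query t=12ms: backlog = 1
  query t=14ms: backlog = 1
  query t=24ms: backlog = 1
  query t=30ms: backlog = 1

Answer: 2 1 1 1 1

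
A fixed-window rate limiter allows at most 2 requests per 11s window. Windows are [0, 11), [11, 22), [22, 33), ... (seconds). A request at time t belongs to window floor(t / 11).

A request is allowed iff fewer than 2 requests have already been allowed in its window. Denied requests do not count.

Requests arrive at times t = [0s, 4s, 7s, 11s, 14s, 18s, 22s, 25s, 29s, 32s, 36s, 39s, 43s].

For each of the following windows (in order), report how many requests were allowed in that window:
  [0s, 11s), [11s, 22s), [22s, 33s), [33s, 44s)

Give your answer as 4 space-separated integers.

Processing requests:
  req#1 t=0s (window 0): ALLOW
  req#2 t=4s (window 0): ALLOW
  req#3 t=7s (window 0): DENY
  req#4 t=11s (window 1): ALLOW
  req#5 t=14s (window 1): ALLOW
  req#6 t=18s (window 1): DENY
  req#7 t=22s (window 2): ALLOW
  req#8 t=25s (window 2): ALLOW
  req#9 t=29s (window 2): DENY
  req#10 t=32s (window 2): DENY
  req#11 t=36s (window 3): ALLOW
  req#12 t=39s (window 3): ALLOW
  req#13 t=43s (window 3): DENY

Allowed counts by window: 2 2 2 2

Answer: 2 2 2 2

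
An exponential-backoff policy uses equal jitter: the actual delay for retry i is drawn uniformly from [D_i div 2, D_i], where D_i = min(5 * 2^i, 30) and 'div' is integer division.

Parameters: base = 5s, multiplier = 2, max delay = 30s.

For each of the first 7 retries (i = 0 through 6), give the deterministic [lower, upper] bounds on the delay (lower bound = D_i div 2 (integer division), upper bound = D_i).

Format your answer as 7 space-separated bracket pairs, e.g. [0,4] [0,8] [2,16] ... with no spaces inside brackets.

Computing bounds per retry:
  i=0: D_i=min(5*2^0,30)=5, bounds=[2,5]
  i=1: D_i=min(5*2^1,30)=10, bounds=[5,10]
  i=2: D_i=min(5*2^2,30)=20, bounds=[10,20]
  i=3: D_i=min(5*2^3,30)=30, bounds=[15,30]
  i=4: D_i=min(5*2^4,30)=30, bounds=[15,30]
  i=5: D_i=min(5*2^5,30)=30, bounds=[15,30]
  i=6: D_i=min(5*2^6,30)=30, bounds=[15,30]

Answer: [2,5] [5,10] [10,20] [15,30] [15,30] [15,30] [15,30]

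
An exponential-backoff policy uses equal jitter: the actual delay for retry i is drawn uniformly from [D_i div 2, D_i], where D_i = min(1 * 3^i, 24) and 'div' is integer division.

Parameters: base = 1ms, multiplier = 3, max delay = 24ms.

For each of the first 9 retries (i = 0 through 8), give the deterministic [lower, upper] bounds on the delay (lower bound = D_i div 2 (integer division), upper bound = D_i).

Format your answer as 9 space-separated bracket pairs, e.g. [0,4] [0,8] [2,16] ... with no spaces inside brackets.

Answer: [0,1] [1,3] [4,9] [12,24] [12,24] [12,24] [12,24] [12,24] [12,24]

Derivation:
Computing bounds per retry:
  i=0: D_i=min(1*3^0,24)=1, bounds=[0,1]
  i=1: D_i=min(1*3^1,24)=3, bounds=[1,3]
  i=2: D_i=min(1*3^2,24)=9, bounds=[4,9]
  i=3: D_i=min(1*3^3,24)=24, bounds=[12,24]
  i=4: D_i=min(1*3^4,24)=24, bounds=[12,24]
  i=5: D_i=min(1*3^5,24)=24, bounds=[12,24]
  i=6: D_i=min(1*3^6,24)=24, bounds=[12,24]
  i=7: D_i=min(1*3^7,24)=24, bounds=[12,24]
  i=8: D_i=min(1*3^8,24)=24, bounds=[12,24]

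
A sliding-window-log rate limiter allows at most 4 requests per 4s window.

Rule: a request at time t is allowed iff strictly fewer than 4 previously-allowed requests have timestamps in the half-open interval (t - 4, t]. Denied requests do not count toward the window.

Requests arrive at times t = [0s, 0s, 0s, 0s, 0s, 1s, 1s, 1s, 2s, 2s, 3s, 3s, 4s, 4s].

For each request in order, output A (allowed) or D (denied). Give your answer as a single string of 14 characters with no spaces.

Tracking allowed requests in the window:
  req#1 t=0s: ALLOW
  req#2 t=0s: ALLOW
  req#3 t=0s: ALLOW
  req#4 t=0s: ALLOW
  req#5 t=0s: DENY
  req#6 t=1s: DENY
  req#7 t=1s: DENY
  req#8 t=1s: DENY
  req#9 t=2s: DENY
  req#10 t=2s: DENY
  req#11 t=3s: DENY
  req#12 t=3s: DENY
  req#13 t=4s: ALLOW
  req#14 t=4s: ALLOW

Answer: AAAADDDDDDDDAA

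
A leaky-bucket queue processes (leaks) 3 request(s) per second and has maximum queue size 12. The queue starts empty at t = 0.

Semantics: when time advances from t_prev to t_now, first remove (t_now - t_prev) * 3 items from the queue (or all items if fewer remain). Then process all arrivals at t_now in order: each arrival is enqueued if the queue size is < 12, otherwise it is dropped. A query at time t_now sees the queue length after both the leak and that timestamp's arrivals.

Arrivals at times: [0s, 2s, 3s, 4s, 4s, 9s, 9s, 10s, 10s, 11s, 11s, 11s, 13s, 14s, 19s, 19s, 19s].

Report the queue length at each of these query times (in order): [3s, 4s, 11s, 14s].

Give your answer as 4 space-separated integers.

Answer: 1 2 3 1

Derivation:
Queue lengths at query times:
  query t=3s: backlog = 1
  query t=4s: backlog = 2
  query t=11s: backlog = 3
  query t=14s: backlog = 1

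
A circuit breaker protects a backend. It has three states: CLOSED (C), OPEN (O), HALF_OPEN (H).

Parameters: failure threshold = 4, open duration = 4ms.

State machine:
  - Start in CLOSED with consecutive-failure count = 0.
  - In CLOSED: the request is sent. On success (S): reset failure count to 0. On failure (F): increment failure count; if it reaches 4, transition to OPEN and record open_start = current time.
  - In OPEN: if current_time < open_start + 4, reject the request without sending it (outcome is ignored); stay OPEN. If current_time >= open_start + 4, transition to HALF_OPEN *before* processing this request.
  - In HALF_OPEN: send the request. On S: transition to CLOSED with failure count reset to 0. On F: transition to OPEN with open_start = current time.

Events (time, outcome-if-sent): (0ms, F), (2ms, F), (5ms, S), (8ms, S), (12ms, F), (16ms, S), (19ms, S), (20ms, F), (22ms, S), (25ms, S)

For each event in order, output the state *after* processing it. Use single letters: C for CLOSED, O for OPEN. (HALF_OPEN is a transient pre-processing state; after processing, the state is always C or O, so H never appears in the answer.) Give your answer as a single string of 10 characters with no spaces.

State after each event:
  event#1 t=0ms outcome=F: state=CLOSED
  event#2 t=2ms outcome=F: state=CLOSED
  event#3 t=5ms outcome=S: state=CLOSED
  event#4 t=8ms outcome=S: state=CLOSED
  event#5 t=12ms outcome=F: state=CLOSED
  event#6 t=16ms outcome=S: state=CLOSED
  event#7 t=19ms outcome=S: state=CLOSED
  event#8 t=20ms outcome=F: state=CLOSED
  event#9 t=22ms outcome=S: state=CLOSED
  event#10 t=25ms outcome=S: state=CLOSED

Answer: CCCCCCCCCC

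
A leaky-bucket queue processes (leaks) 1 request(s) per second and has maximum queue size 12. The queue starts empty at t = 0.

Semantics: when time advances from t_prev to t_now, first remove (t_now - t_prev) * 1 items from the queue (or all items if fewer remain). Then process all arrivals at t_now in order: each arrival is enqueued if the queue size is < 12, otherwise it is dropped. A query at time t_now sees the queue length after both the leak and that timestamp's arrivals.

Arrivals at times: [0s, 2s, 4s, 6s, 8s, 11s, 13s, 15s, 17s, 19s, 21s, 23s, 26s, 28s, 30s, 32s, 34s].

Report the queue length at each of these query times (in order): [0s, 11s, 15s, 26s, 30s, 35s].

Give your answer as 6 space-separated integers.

Queue lengths at query times:
  query t=0s: backlog = 1
  query t=11s: backlog = 1
  query t=15s: backlog = 1
  query t=26s: backlog = 1
  query t=30s: backlog = 1
  query t=35s: backlog = 0

Answer: 1 1 1 1 1 0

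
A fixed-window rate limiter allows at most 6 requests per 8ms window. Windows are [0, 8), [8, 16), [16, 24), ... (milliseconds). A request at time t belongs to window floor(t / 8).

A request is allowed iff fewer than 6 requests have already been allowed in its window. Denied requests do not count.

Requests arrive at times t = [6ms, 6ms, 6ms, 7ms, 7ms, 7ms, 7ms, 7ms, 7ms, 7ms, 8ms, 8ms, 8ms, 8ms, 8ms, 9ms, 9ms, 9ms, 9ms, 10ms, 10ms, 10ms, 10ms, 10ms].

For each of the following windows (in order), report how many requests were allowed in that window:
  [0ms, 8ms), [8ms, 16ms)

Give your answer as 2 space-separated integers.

Processing requests:
  req#1 t=6ms (window 0): ALLOW
  req#2 t=6ms (window 0): ALLOW
  req#3 t=6ms (window 0): ALLOW
  req#4 t=7ms (window 0): ALLOW
  req#5 t=7ms (window 0): ALLOW
  req#6 t=7ms (window 0): ALLOW
  req#7 t=7ms (window 0): DENY
  req#8 t=7ms (window 0): DENY
  req#9 t=7ms (window 0): DENY
  req#10 t=7ms (window 0): DENY
  req#11 t=8ms (window 1): ALLOW
  req#12 t=8ms (window 1): ALLOW
  req#13 t=8ms (window 1): ALLOW
  req#14 t=8ms (window 1): ALLOW
  req#15 t=8ms (window 1): ALLOW
  req#16 t=9ms (window 1): ALLOW
  req#17 t=9ms (window 1): DENY
  req#18 t=9ms (window 1): DENY
  req#19 t=9ms (window 1): DENY
  req#20 t=10ms (window 1): DENY
  req#21 t=10ms (window 1): DENY
  req#22 t=10ms (window 1): DENY
  req#23 t=10ms (window 1): DENY
  req#24 t=10ms (window 1): DENY

Allowed counts by window: 6 6

Answer: 6 6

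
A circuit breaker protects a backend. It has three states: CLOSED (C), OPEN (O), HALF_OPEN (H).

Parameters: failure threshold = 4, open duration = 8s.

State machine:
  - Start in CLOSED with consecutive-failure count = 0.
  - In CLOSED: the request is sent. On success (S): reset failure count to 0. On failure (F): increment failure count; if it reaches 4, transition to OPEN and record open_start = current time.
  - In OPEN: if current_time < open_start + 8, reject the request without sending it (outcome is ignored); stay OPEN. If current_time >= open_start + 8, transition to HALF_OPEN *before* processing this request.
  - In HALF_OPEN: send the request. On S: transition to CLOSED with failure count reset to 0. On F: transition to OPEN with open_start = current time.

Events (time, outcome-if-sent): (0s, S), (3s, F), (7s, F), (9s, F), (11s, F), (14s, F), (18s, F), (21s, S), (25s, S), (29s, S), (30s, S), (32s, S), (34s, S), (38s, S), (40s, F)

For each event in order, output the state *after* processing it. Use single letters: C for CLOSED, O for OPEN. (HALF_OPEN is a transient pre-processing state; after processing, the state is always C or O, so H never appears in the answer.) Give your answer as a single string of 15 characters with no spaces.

Answer: CCCCOOOCCCCCCCC

Derivation:
State after each event:
  event#1 t=0s outcome=S: state=CLOSED
  event#2 t=3s outcome=F: state=CLOSED
  event#3 t=7s outcome=F: state=CLOSED
  event#4 t=9s outcome=F: state=CLOSED
  event#5 t=11s outcome=F: state=OPEN
  event#6 t=14s outcome=F: state=OPEN
  event#7 t=18s outcome=F: state=OPEN
  event#8 t=21s outcome=S: state=CLOSED
  event#9 t=25s outcome=S: state=CLOSED
  event#10 t=29s outcome=S: state=CLOSED
  event#11 t=30s outcome=S: state=CLOSED
  event#12 t=32s outcome=S: state=CLOSED
  event#13 t=34s outcome=S: state=CLOSED
  event#14 t=38s outcome=S: state=CLOSED
  event#15 t=40s outcome=F: state=CLOSED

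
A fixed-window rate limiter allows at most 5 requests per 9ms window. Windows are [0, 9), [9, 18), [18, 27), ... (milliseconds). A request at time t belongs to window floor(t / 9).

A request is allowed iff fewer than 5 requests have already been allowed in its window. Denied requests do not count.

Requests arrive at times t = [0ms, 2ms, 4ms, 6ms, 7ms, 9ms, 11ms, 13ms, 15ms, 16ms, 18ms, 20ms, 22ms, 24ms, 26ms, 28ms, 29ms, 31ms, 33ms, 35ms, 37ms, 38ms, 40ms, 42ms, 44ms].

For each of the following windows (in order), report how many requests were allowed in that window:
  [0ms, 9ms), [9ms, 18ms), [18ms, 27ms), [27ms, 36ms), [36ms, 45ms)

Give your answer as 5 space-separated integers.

Processing requests:
  req#1 t=0ms (window 0): ALLOW
  req#2 t=2ms (window 0): ALLOW
  req#3 t=4ms (window 0): ALLOW
  req#4 t=6ms (window 0): ALLOW
  req#5 t=7ms (window 0): ALLOW
  req#6 t=9ms (window 1): ALLOW
  req#7 t=11ms (window 1): ALLOW
  req#8 t=13ms (window 1): ALLOW
  req#9 t=15ms (window 1): ALLOW
  req#10 t=16ms (window 1): ALLOW
  req#11 t=18ms (window 2): ALLOW
  req#12 t=20ms (window 2): ALLOW
  req#13 t=22ms (window 2): ALLOW
  req#14 t=24ms (window 2): ALLOW
  req#15 t=26ms (window 2): ALLOW
  req#16 t=28ms (window 3): ALLOW
  req#17 t=29ms (window 3): ALLOW
  req#18 t=31ms (window 3): ALLOW
  req#19 t=33ms (window 3): ALLOW
  req#20 t=35ms (window 3): ALLOW
  req#21 t=37ms (window 4): ALLOW
  req#22 t=38ms (window 4): ALLOW
  req#23 t=40ms (window 4): ALLOW
  req#24 t=42ms (window 4): ALLOW
  req#25 t=44ms (window 4): ALLOW

Allowed counts by window: 5 5 5 5 5

Answer: 5 5 5 5 5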